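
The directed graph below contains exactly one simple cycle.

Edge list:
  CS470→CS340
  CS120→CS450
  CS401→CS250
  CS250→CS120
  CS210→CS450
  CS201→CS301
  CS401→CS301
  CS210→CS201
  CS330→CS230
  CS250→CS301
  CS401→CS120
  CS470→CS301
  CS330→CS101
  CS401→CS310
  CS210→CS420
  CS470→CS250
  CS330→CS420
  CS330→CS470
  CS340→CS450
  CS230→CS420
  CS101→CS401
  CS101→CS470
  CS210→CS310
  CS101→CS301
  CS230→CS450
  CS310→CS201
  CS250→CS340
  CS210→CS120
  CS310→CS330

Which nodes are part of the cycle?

CS101, CS310, CS330, CS401

DFS with gray/black marking from CS310:
CS310 gray
  CS330 gray
    CS420 gray
    CS420 black
    CS101 gray
      CS401 gray
        CS301 gray
        CS301 black
        CS120 gray
          CS450 gray
          CS450 black
        CS120 black
        CS401→CS310: CS310 is gray → back edge
Back edge closes the cycle CS310 → CS330 → CS101 → CS401 → CS310; its vertices are {CS101, CS310, CS330, CS401}.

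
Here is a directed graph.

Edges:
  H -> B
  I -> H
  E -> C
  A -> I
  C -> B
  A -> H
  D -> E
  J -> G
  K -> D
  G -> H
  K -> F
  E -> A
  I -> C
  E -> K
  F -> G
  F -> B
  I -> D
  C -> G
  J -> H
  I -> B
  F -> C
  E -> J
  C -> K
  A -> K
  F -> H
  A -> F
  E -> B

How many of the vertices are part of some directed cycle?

A vertex is on a directed cycle iff it belongs to a strongly connected component of size ≥ 2 (or has a self-loop).
The vertices on cycles are {A, C, D, E, F, I, K} — 7 in total.

7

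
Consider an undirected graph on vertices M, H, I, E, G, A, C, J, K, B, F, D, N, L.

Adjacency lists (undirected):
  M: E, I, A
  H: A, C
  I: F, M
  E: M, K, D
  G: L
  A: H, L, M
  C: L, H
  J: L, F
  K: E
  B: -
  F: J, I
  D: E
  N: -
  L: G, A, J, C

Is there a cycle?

Yes

DFS, tracking each vertex's parent; an edge to a visited non-parent vertex closes a cycle.
Start from F:
visit F (parent –)
  visit J (parent F)
    visit L (parent J)
      visit G (parent L)
        G–L: parent, skip
      visit A (parent L)
        visit H (parent A)
          H–A: parent, skip
          visit C (parent H)
            C–L: L visited and ≠ parent → cycle
Cycle: L – A – H – C – L.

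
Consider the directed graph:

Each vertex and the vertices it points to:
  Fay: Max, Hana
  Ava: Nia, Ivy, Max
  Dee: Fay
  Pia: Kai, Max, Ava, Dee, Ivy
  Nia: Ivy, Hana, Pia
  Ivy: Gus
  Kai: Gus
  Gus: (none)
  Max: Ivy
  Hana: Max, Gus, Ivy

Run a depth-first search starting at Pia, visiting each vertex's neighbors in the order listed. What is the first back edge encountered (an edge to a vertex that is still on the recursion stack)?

DFS from Pia (visiting each vertex's neighbors in the order listed); mark gray on enter, black on exit:
Pia gray
  Kai gray
    Gus gray
    Gus black
  Kai black
  Max gray
    Ivy gray
      Ivy→Gus: Gus black — skip
    Ivy black
  Max black
  Ava gray
    Nia gray
      Nia→Ivy: Ivy black — skip
      Hana gray
        Hana→Max: Max black — skip
        Hana→Gus: Gus black — skip
        Hana→Ivy: Ivy black — skip
      Hana black
      Nia→Pia: Pia is gray → back edge
First back edge: Nia → Pia.

Nia→Pia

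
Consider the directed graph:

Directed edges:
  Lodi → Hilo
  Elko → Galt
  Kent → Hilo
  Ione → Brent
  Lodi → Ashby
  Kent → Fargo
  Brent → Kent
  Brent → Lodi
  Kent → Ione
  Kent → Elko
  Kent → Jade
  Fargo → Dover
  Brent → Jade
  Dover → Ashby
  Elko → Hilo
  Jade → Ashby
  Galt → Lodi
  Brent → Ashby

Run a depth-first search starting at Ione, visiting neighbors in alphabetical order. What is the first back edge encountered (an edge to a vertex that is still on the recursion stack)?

Kent→Ione

DFS from Ione (visiting neighbors in alphabetical order); mark gray on enter, black on exit:
Ione gray
  Brent gray
    Ashby gray
    Ashby black
    Jade gray
      Jade→Ashby: Ashby black — skip
    Jade black
    Kent gray
      Elko gray
        Galt gray
          Lodi gray
            Lodi→Ashby: Ashby black — skip
            Hilo gray
            Hilo black
          Lodi black
        Galt black
        Elko→Hilo: Hilo black — skip
      Elko black
      Fargo gray
        Dover gray
          Dover→Ashby: Ashby black — skip
        Dover black
      Fargo black
      Kent→Hilo: Hilo black — skip
      Kent→Ione: Ione is gray → back edge
First back edge: Kent → Ione.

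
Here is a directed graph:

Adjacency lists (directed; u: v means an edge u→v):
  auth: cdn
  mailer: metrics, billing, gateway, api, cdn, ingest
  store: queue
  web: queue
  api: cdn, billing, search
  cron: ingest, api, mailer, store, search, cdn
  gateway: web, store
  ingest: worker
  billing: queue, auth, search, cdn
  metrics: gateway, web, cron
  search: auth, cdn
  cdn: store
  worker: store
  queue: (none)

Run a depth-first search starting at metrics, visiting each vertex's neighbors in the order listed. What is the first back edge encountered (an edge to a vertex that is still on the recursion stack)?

mailer->metrics

DFS from metrics (visiting each vertex's neighbors in the order listed); mark gray on enter, black on exit:
metrics gray
  gateway gray
    web gray
      queue gray
      queue black
    web black
    store gray
      store→queue: queue black — skip
    store black
  gateway black
  metrics→web: web black — skip
  cron gray
    ingest gray
      worker gray
        worker→store: store black — skip
      worker black
    ingest black
    api gray
      cdn gray
        cdn→store: store black — skip
      cdn black
      billing gray
        billing→queue: queue black — skip
        auth gray
          auth→cdn: cdn black — skip
        auth black
        search gray
          search→auth: auth black — skip
          search→cdn: cdn black — skip
        search black
        billing→cdn: cdn black — skip
      billing black
      api→search: search black — skip
    api black
    mailer gray
      mailer→metrics: metrics is gray → back edge
First back edge: mailer → metrics.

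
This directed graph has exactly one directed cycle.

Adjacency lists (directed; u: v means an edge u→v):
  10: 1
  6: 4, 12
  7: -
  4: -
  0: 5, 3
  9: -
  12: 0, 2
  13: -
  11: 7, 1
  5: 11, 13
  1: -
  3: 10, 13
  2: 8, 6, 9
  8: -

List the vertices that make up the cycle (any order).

DFS with gray/black marking from 6:
6 gray
  4 gray
  4 black
  12 gray
    0 gray
      5 gray
        11 gray
          7 gray
          7 black
          1 gray
          1 black
        11 black
        13 gray
        13 black
      5 black
      3 gray
        10 gray
          10→1: 1 black — skip
        10 black
        3→13: 13 black — skip
      3 black
    0 black
    2 gray
      8 gray
      8 black
      2→6: 6 is gray → back edge
Back edge closes the cycle 6 → 12 → 2 → 6; its vertices are {2, 6, 12}.

2, 6, 12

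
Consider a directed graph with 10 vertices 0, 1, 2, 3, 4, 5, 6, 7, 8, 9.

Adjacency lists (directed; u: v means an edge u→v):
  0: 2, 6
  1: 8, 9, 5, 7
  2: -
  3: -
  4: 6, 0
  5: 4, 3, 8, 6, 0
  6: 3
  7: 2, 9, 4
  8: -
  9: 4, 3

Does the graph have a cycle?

No

DFS with white/gray/black marking, starting from 6:
6 gray
  3 gray
  3 black
6 black
0 gray
  2 gray
  2 black
  0→6: 6 black — skip
0 black
1 gray
  8 gray
  8 black
  9 gray
    4 gray
      4→6: 6 black — skip
      4→0: 0 black — skip
    4 black
    9→3: 3 black — skip
  9 black
  5 gray
    5→4: 4 black — skip
    5→3: 3 black — skip
    5→8: 8 black — skip
    5→6: 6 black — skip
    5→0: 0 black — skip
  5 black
  7 gray
    7→2: 2 black — skip
    7→9: 9 black — skip
    7→4: 4 black — skip
  7 black
1 black
Every edge goes to a white or black vertex — no back edge, so the graph is acyclic.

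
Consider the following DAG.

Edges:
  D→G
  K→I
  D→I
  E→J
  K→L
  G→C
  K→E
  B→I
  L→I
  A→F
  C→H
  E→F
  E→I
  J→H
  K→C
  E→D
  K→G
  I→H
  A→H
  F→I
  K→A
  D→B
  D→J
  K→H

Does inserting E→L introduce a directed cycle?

No

Adding E→L creates a cycle iff L can already reach E.
Explore from L: no path reaches E. The graph stays acyclic.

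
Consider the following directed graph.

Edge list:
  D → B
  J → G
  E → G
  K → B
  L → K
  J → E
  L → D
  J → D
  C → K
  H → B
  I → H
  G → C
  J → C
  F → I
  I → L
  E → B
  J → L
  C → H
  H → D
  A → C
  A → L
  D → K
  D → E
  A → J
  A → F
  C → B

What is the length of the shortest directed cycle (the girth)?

For each vertex v, BFS finds the shortest path from v back to v.
The shortest such closed walk is E → G → C → H → D → E, length 5.

5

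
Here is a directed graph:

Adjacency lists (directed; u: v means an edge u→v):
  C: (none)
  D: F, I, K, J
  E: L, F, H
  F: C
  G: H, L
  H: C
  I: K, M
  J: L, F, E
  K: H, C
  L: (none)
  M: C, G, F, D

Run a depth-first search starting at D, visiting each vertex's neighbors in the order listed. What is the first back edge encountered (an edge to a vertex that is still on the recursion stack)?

M->D

DFS from D (visiting each vertex's neighbors in the order listed); mark gray on enter, black on exit:
D gray
  F gray
    C gray
    C black
  F black
  I gray
    K gray
      H gray
        H→C: C black — skip
      H black
      K→C: C black — skip
    K black
    M gray
      M→C: C black — skip
      G gray
        G→H: H black — skip
        L gray
        L black
      G black
      M→F: F black — skip
      M→D: D is gray → back edge
First back edge: M → D.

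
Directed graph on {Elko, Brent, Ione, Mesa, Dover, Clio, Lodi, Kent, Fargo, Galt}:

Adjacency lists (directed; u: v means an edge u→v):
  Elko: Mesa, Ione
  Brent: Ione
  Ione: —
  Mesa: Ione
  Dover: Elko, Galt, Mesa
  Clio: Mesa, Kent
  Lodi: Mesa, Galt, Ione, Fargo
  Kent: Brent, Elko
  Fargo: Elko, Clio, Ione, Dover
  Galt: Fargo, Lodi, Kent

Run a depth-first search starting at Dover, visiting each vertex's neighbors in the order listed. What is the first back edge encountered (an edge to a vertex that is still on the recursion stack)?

Fargo->Dover

DFS from Dover (visiting each vertex's neighbors in the order listed); mark gray on enter, black on exit:
Dover gray
  Elko gray
    Mesa gray
      Ione gray
      Ione black
    Mesa black
    Elko→Ione: Ione black — skip
  Elko black
  Galt gray
    Fargo gray
      Fargo→Elko: Elko black — skip
      Clio gray
        Clio→Mesa: Mesa black — skip
        Kent gray
          Brent gray
            Brent→Ione: Ione black — skip
          Brent black
          Kent→Elko: Elko black — skip
        Kent black
      Clio black
      Fargo→Ione: Ione black — skip
      Fargo→Dover: Dover is gray → back edge
First back edge: Fargo → Dover.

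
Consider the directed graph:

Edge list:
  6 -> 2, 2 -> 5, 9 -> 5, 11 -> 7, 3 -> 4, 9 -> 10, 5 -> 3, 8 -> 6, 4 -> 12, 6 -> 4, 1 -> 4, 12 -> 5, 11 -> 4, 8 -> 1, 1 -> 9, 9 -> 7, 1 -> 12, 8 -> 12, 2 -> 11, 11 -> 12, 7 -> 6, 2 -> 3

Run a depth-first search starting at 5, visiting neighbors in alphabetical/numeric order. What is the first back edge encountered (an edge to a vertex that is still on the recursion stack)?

DFS from 5 (visiting neighbors in alphabetical/numeric order); mark gray on enter, black on exit:
5 gray
  3 gray
    4 gray
      12 gray
        12→5: 5 is gray → back edge
First back edge: 12 → 5.

12→5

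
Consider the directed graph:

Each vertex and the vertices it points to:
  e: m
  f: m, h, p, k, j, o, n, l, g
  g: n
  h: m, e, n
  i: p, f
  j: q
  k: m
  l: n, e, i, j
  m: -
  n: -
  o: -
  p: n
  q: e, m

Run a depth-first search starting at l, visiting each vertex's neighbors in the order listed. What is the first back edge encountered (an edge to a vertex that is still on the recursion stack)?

f→l

DFS from l (visiting each vertex's neighbors in the order listed); mark gray on enter, black on exit:
l gray
  n gray
  n black
  e gray
    m gray
    m black
  e black
  i gray
    p gray
      p→n: n black — skip
    p black
    f gray
      f→m: m black — skip
      h gray
        h→m: m black — skip
        h→e: e black — skip
        h→n: n black — skip
      h black
      f→p: p black — skip
      k gray
        k→m: m black — skip
      k black
      j gray
        q gray
          q→e: e black — skip
          q→m: m black — skip
        q black
      j black
      o gray
      o black
      f→n: n black — skip
      f→l: l is gray → back edge
First back edge: f → l.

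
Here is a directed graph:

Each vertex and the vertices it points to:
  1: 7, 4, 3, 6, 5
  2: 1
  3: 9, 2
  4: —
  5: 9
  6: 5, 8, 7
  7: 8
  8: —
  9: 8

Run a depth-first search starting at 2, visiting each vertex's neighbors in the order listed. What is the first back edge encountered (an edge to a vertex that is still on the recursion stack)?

3→2

DFS from 2 (visiting each vertex's neighbors in the order listed); mark gray on enter, black on exit:
2 gray
  1 gray
    7 gray
      8 gray
      8 black
    7 black
    4 gray
    4 black
    3 gray
      9 gray
        9→8: 8 black — skip
      9 black
      3→2: 2 is gray → back edge
First back edge: 3 → 2.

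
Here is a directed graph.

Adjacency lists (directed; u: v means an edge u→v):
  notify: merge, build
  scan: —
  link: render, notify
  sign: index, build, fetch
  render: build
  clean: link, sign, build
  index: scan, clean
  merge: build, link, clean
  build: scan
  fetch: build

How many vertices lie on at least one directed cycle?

6

A vertex is on a directed cycle iff it belongs to a strongly connected component of size ≥ 2 (or has a self-loop).
The vertices on cycles are {link, sign, clean, index, merge, notify} — 6 in total.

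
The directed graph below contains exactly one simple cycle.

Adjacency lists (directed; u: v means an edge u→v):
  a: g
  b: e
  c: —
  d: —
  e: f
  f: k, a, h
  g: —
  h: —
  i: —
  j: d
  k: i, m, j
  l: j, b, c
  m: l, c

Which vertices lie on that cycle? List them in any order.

DFS with gray/black marking from k:
k gray
  i gray
  i black
  m gray
    l gray
      j gray
        d gray
        d black
      j black
      b gray
        e gray
          f gray
            f→k: k is gray → back edge
Back edge closes the cycle k → m → l → b → e → f → k; its vertices are {b, e, f, k, l, m}.

b, e, f, k, l, m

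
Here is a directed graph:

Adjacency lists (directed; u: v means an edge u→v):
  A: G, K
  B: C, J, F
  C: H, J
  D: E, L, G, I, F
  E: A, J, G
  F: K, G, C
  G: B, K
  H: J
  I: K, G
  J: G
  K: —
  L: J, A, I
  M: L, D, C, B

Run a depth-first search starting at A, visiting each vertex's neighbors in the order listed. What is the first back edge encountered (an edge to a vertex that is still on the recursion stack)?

J->G

DFS from A (visiting each vertex's neighbors in the order listed); mark gray on enter, black on exit:
A gray
  G gray
    B gray
      C gray
        H gray
          J gray
            J→G: G is gray → back edge
First back edge: J → G.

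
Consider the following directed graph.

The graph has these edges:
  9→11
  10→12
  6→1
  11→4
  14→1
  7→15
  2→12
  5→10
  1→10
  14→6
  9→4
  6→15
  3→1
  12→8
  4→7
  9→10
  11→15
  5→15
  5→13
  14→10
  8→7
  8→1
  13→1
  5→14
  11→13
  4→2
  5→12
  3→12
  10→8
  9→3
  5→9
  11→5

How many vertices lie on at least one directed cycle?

A vertex is on a directed cycle iff it belongs to a strongly connected component of size ≥ 2 (or has a self-loop).
The vertices on cycles are {1, 5, 8, 9, 10, 11, 12} — 7 in total.

7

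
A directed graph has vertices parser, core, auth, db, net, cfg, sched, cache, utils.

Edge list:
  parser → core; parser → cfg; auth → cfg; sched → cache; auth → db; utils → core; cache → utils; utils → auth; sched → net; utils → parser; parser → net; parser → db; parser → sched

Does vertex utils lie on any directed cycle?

utils is on a cycle iff utils can reach itself via ≥1 edge.
utils → parser → sched → cache → utils — yes.

Yes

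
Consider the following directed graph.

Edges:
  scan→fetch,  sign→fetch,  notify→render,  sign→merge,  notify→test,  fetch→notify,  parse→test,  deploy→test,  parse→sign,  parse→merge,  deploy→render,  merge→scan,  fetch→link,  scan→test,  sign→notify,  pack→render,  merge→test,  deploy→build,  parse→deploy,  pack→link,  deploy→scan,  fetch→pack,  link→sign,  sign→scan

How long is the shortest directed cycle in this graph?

3

For each vertex v, BFS finds the shortest path from v back to v.
The shortest such closed walk is sign → fetch → link → sign, length 3.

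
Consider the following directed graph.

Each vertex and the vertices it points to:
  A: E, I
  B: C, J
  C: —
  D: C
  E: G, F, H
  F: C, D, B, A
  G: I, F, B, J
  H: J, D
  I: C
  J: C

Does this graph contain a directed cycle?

Yes

DFS with white/gray/black marking, starting from F:
F gray
  C gray
  C black
  D gray
    D→C: C black — skip
  D black
  B gray
    B→C: C black — skip
    J gray
      J→C: C black — skip
    J black
  B black
  A gray
    E gray
      G gray
        I gray
          I→C: C black — skip
        I black
        G→F: F is gray → back edge
Back edge found, so a cycle exists: F → A → E → G → F.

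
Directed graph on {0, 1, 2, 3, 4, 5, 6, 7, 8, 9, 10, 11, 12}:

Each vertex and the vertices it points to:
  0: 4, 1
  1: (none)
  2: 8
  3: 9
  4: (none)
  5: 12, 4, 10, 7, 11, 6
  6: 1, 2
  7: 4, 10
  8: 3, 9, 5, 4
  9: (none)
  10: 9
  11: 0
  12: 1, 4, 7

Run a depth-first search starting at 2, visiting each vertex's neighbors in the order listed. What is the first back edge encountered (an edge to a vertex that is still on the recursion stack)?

6→2

DFS from 2 (visiting each vertex's neighbors in the order listed); mark gray on enter, black on exit:
2 gray
  8 gray
    3 gray
      9 gray
      9 black
    3 black
    8→9: 9 black — skip
    5 gray
      12 gray
        1 gray
        1 black
        4 gray
        4 black
        7 gray
          7→4: 4 black — skip
          10 gray
            10→9: 9 black — skip
          10 black
        7 black
      12 black
      5→4: 4 black — skip
      5→10: 10 black — skip
      5→7: 7 black — skip
      11 gray
        0 gray
          0→4: 4 black — skip
          0→1: 1 black — skip
        0 black
      11 black
      6 gray
        6→1: 1 black — skip
        6→2: 2 is gray → back edge
First back edge: 6 → 2.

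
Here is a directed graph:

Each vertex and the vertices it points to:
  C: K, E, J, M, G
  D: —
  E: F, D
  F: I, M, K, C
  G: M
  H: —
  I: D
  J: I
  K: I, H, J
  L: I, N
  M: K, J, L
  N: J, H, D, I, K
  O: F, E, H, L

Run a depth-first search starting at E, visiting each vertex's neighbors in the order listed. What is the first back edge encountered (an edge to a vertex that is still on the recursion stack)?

C->E

DFS from E (visiting each vertex's neighbors in the order listed); mark gray on enter, black on exit:
E gray
  F gray
    I gray
      D gray
      D black
    I black
    M gray
      K gray
        K→I: I black — skip
        H gray
        H black
        J gray
          J→I: I black — skip
        J black
      K black
      M→J: J black — skip
      L gray
        L→I: I black — skip
        N gray
          N→J: J black — skip
          N→H: H black — skip
          N→D: D black — skip
          N→I: I black — skip
          N→K: K black — skip
        N black
      L black
    M black
    F→K: K black — skip
    C gray
      C→K: K black — skip
      C→E: E is gray → back edge
First back edge: C → E.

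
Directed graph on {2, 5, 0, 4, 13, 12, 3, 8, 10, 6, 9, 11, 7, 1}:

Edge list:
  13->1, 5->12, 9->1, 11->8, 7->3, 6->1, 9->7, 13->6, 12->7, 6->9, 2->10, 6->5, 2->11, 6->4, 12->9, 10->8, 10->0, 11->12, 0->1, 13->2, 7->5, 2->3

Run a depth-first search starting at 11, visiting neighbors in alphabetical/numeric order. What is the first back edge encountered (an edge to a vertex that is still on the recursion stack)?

DFS from 11 (visiting neighbors in alphabetical/numeric order); mark gray on enter, black on exit:
11 gray
  8 gray
  8 black
  12 gray
    7 gray
      3 gray
      3 black
      5 gray
        5→12: 12 is gray → back edge
First back edge: 5 → 12.

5->12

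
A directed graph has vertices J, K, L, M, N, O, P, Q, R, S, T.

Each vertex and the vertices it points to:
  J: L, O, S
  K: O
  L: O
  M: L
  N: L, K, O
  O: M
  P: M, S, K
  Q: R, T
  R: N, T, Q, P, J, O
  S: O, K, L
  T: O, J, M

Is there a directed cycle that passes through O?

Yes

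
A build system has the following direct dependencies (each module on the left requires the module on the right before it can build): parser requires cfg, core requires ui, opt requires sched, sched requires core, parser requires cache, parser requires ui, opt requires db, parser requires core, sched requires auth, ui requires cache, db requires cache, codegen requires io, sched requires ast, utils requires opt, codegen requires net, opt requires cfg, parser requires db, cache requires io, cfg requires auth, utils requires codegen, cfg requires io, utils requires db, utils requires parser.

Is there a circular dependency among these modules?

DFS with white/gray/black marking, starting from net:
net gray
net black
ast gray
ast black
opt gray
  cfg gray
    auth gray
    auth black
    io gray
    io black
  cfg black
  db gray
    cache gray
      cache→io: io black — skip
    cache black
  db black
  sched gray
    sched→ast: ast black — skip
    core gray
      ui gray
        ui→cache: cache black — skip
      ui black
    core black
    sched→auth: auth black — skip
  sched black
opt black
utils gray
  codegen gray
    codegen→io: io black — skip
    codegen→net: net black — skip
  codegen black
  utils→opt: opt black — skip
  utils→db: db black — skip
  parser gray
    parser→core: core black — skip
    parser→ui: ui black — skip
    parser→cache: cache black — skip
    parser→db: db black — skip
    parser→cfg: cfg black — skip
  parser black
utils black
Every edge goes to a white or black vertex — no back edge, so the graph is acyclic.

No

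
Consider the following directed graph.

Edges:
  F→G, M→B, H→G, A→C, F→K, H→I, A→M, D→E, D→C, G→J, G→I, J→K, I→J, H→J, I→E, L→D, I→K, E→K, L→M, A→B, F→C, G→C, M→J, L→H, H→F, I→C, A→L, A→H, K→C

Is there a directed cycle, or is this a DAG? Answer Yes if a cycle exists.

No

DFS with white/gray/black marking, starting from I:
I gray
  K gray
    C gray
    C black
  K black
  J gray
    J→K: K black — skip
  J black
  I→C: C black — skip
  E gray
    E→K: K black — skip
  E black
I black
A gray
  M gray
    M→J: J black — skip
    B gray
    B black
  M black
  A→B: B black — skip
  L gray
    L→M: M black — skip
    H gray
      F gray
        F→C: C black — skip
        G gray
          G→I: I black — skip
          G→C: C black — skip
          G→J: J black — skip
        G black
        F→K: K black — skip
      F black
      H→I: I black — skip
      H→J: J black — skip
      H→G: G black — skip
    H black
    D gray
      D→E: E black — skip
      D→C: C black — skip
    D black
  L black
  A→C: C black — skip
  A→H: H black — skip
A black
Every edge goes to a white or black vertex — no back edge, so the graph is acyclic.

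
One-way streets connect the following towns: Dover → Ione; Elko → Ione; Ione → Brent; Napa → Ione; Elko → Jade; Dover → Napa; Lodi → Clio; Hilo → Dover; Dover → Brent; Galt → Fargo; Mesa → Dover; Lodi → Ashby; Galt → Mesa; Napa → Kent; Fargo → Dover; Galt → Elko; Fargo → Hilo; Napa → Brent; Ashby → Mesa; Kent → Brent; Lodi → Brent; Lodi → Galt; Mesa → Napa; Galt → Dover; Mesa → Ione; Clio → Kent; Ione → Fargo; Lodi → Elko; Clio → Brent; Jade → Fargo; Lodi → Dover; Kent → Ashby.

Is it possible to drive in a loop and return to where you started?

Yes

DFS with white/gray/black marking, starting from Dover:
Dover gray
  Napa gray
    Brent gray
    Brent black
    Ione gray
      Ione→Brent: Brent black — skip
      Fargo gray
        Fargo→Dover: Dover is gray → back edge
Back edge found, so a cycle exists: Dover → Napa → Ione → Fargo → Dover.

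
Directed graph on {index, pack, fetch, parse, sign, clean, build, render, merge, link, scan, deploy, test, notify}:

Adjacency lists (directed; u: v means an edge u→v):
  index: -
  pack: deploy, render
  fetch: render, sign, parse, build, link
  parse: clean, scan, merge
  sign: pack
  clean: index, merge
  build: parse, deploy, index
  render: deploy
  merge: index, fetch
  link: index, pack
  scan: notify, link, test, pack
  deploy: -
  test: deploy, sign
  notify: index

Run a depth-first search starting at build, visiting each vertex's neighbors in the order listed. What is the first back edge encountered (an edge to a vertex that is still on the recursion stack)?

fetch→parse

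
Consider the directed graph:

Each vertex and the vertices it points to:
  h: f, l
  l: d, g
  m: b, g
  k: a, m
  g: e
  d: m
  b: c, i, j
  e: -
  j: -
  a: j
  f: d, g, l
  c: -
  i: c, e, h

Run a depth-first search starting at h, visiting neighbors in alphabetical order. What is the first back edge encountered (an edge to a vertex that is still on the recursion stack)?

DFS from h (visiting neighbors in alphabetical order); mark gray on enter, black on exit:
h gray
  f gray
    d gray
      m gray
        b gray
          c gray
          c black
          i gray
            i→c: c black — skip
            e gray
            e black
            i→h: h is gray → back edge
First back edge: i → h.

i→h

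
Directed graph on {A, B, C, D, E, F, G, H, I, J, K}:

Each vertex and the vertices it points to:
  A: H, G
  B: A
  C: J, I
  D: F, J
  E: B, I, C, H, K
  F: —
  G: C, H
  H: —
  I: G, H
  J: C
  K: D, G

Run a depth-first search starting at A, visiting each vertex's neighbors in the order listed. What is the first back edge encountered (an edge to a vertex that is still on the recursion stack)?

J->C

DFS from A (visiting each vertex's neighbors in the order listed); mark gray on enter, black on exit:
A gray
  H gray
  H black
  G gray
    C gray
      J gray
        J→C: C is gray → back edge
First back edge: J → C.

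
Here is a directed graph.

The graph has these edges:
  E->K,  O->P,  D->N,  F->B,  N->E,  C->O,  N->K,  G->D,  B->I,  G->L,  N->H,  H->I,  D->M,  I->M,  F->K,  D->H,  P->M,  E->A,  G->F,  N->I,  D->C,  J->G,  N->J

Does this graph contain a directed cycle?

Yes

DFS with white/gray/black marking, starting from K:
K gray
K black
A gray
A black
B gray
  I gray
    M gray
    M black
  I black
B black
C gray
  O gray
    P gray
      P→M: M black — skip
    P black
  O black
C black
D gray
  H gray
    H→I: I black — skip
  H black
  D→C: C black — skip
  N gray
    E gray
      E→A: A black — skip
      E→K: K black — skip
    E black
    N→I: I black — skip
    N→K: K black — skip
    N→H: H black — skip
    J gray
      G gray
        F gray
          F→B: B black — skip
          F→K: K black — skip
        F black
        G→D: D is gray → back edge
Back edge found, so a cycle exists: D → N → J → G → D.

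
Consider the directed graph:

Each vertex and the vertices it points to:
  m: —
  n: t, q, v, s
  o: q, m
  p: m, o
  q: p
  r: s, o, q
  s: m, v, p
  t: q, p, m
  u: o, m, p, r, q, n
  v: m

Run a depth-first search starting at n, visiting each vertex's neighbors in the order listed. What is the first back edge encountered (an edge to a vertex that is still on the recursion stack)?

o→q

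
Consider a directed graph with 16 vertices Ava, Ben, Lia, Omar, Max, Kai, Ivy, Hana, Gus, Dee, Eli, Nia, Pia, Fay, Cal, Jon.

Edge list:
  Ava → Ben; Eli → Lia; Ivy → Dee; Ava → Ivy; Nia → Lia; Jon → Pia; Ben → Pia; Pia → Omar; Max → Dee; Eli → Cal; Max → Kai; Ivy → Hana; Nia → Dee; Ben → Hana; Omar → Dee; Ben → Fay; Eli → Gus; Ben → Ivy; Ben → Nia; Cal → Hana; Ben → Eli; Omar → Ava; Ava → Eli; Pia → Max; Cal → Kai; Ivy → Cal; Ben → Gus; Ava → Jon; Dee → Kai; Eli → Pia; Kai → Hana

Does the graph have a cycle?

Yes

DFS with white/gray/black marking, starting from Pia:
Pia gray
  Max gray
    Dee gray
      Kai gray
        Hana gray
        Hana black
      Kai black
    Dee black
    Max→Kai: Kai black — skip
  Max black
  Omar gray
    Ava gray
      Ivy gray
        Ivy→Hana: Hana black — skip
        Cal gray
          Cal→Hana: Hana black — skip
          Cal→Kai: Kai black — skip
        Cal black
        Ivy→Dee: Dee black — skip
      Ivy black
      Jon gray
        Jon→Pia: Pia is gray → back edge
Back edge found, so a cycle exists: Pia → Omar → Ava → Jon → Pia.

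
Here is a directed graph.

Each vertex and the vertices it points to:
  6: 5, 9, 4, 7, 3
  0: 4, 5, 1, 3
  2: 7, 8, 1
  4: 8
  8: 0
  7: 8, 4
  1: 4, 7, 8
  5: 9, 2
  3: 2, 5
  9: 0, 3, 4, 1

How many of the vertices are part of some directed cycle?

A vertex is on a directed cycle iff it belongs to a strongly connected component of size ≥ 2 (or has a self-loop).
The vertices on cycles are {0, 1, 2, 3, 4, 5, 7, 8, 9} — 9 in total.

9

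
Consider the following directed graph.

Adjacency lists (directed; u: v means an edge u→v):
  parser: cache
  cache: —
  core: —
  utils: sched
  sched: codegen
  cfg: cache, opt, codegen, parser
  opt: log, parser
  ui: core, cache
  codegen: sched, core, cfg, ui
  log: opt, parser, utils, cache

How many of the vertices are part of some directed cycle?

6

A vertex is on a directed cycle iff it belongs to a strongly connected component of size ≥ 2 (or has a self-loop).
The vertices on cycles are {cfg, log, opt, sched, utils, codegen} — 6 in total.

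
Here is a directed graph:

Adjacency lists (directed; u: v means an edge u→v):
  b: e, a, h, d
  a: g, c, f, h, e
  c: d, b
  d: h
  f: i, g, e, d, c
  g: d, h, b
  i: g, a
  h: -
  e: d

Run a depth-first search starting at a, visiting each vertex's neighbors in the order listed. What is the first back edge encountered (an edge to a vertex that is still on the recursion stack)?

b->a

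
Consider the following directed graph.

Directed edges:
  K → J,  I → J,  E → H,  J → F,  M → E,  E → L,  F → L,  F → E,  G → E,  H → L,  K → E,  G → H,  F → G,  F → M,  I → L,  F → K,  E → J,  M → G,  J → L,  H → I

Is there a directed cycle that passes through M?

M is on a cycle iff M can reach itself via ≥1 edge.
M → E → J → F → M — yes.

Yes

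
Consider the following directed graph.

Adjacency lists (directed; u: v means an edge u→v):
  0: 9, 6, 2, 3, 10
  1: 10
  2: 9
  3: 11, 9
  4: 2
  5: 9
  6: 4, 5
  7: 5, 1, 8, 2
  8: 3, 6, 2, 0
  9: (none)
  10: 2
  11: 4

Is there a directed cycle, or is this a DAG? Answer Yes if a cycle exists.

No

DFS with white/gray/black marking, starting from 0:
0 gray
  9 gray
  9 black
  6 gray
    4 gray
      2 gray
        2→9: 9 black — skip
      2 black
    4 black
    5 gray
      5→9: 9 black — skip
    5 black
  6 black
  0→2: 2 black — skip
  3 gray
    11 gray
      11→4: 4 black — skip
    11 black
    3→9: 9 black — skip
  3 black
  10 gray
    10→2: 2 black — skip
  10 black
0 black
1 gray
  1→10: 10 black — skip
1 black
7 gray
  7→5: 5 black — skip
  7→1: 1 black — skip
  8 gray
    8→3: 3 black — skip
    8→6: 6 black — skip
    8→2: 2 black — skip
    8→0: 0 black — skip
  8 black
  7→2: 2 black — skip
7 black
Every edge goes to a white or black vertex — no back edge, so the graph is acyclic.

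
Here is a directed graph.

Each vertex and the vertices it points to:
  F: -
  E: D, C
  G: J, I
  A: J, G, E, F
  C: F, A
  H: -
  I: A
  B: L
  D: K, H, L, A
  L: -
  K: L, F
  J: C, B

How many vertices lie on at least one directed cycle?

7

A vertex is on a directed cycle iff it belongs to a strongly connected component of size ≥ 2 (or has a self-loop).
The vertices on cycles are {A, C, D, E, G, I, J} — 7 in total.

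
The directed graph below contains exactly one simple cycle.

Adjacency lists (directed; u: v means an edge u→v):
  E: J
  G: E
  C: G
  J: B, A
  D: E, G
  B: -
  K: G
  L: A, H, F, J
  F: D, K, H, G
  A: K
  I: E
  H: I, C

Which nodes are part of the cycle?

A, E, G, J, K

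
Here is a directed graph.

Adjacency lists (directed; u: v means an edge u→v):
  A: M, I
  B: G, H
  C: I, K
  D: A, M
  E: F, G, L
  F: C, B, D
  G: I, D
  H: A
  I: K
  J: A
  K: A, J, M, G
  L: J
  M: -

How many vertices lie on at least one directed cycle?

6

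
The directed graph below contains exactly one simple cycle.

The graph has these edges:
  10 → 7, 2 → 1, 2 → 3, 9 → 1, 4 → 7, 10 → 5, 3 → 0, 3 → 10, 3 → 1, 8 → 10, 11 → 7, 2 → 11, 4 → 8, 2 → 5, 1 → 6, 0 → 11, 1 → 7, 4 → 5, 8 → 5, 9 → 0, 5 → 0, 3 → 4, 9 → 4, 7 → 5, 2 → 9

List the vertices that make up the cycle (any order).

DFS with gray/black marking from 0:
0 gray
  11 gray
    7 gray
      5 gray
        5→0: 0 is gray → back edge
Back edge closes the cycle 0 → 11 → 7 → 5 → 0; its vertices are {0, 5, 7, 11}.

0, 5, 7, 11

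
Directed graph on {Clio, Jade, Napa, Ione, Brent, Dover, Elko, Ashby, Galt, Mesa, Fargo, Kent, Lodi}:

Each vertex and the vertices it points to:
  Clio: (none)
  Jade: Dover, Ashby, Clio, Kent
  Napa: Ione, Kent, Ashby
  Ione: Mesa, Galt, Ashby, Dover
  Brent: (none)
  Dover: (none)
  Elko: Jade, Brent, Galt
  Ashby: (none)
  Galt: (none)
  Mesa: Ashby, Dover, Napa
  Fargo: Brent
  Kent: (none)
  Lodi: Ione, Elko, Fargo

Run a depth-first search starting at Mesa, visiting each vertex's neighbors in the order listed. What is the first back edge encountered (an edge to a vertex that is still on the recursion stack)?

DFS from Mesa (visiting each vertex's neighbors in the order listed); mark gray on enter, black on exit:
Mesa gray
  Ashby gray
  Ashby black
  Dover gray
  Dover black
  Napa gray
    Ione gray
      Ione→Mesa: Mesa is gray → back edge
First back edge: Ione → Mesa.

Ione→Mesa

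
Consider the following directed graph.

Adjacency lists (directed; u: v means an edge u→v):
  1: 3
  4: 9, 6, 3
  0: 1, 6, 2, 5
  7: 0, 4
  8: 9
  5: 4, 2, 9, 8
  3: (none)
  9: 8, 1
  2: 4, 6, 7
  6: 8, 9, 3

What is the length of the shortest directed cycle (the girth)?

2

For each vertex v, BFS finds the shortest path from v back to v.
The shortest such closed walk is 8 → 9 → 8, length 2.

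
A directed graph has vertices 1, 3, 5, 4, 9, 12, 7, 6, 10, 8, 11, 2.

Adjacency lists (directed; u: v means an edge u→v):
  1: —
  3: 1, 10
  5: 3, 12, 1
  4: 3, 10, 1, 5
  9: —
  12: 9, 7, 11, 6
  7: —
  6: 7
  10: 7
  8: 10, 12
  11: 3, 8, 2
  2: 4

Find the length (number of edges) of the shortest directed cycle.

3

For each vertex v, BFS finds the shortest path from v back to v.
The shortest such closed walk is 11 → 8 → 12 → 11, length 3.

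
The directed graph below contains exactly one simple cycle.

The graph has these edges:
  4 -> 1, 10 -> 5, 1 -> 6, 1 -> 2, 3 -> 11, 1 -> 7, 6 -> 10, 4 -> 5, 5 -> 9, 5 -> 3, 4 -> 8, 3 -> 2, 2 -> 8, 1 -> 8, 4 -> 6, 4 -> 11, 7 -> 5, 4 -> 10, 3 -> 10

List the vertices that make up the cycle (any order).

3, 5, 10

DFS with gray/black marking from 5:
5 gray
  9 gray
  9 black
  3 gray
    11 gray
    11 black
    2 gray
      8 gray
      8 black
    2 black
    10 gray
      10→5: 5 is gray → back edge
Back edge closes the cycle 5 → 3 → 10 → 5; its vertices are {3, 5, 10}.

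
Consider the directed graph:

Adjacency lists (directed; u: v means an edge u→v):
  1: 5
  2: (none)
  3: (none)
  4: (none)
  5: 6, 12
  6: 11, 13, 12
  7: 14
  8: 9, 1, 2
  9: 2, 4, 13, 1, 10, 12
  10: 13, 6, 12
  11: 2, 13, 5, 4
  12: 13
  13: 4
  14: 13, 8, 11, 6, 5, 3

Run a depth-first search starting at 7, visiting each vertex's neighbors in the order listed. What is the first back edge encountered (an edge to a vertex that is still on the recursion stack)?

11->5

DFS from 7 (visiting each vertex's neighbors in the order listed); mark gray on enter, black on exit:
7 gray
  14 gray
    13 gray
      4 gray
      4 black
    13 black
    8 gray
      9 gray
        2 gray
        2 black
        9→4: 4 black — skip
        9→13: 13 black — skip
        1 gray
          5 gray
            6 gray
              11 gray
                11→2: 2 black — skip
                11→13: 13 black — skip
                11→5: 5 is gray → back edge
First back edge: 11 → 5.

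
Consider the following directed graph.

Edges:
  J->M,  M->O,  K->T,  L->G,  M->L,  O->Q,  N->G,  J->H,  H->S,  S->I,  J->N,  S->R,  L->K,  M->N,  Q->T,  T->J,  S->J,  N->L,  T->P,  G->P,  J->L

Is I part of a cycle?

No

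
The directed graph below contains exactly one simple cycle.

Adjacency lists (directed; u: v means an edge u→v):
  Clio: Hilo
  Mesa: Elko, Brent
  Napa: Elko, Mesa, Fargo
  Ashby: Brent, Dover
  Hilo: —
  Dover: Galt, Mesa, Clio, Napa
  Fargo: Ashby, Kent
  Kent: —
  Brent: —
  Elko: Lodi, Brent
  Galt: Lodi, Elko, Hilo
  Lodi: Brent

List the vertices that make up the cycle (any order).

DFS with gray/black marking from Fargo:
Fargo gray
  Ashby gray
    Brent gray
    Brent black
    Dover gray
      Galt gray
        Lodi gray
          Lodi→Brent: Brent black — skip
        Lodi black
        Elko gray
          Elko→Lodi: Lodi black — skip
          Elko→Brent: Brent black — skip
        Elko black
        Hilo gray
        Hilo black
      Galt black
      Mesa gray
        Mesa→Elko: Elko black — skip
        Mesa→Brent: Brent black — skip
      Mesa black
      Clio gray
        Clio→Hilo: Hilo black — skip
      Clio black
      Napa gray
        Napa→Elko: Elko black — skip
        Napa→Mesa: Mesa black — skip
        Napa→Fargo: Fargo is gray → back edge
Back edge closes the cycle Fargo → Ashby → Dover → Napa → Fargo; its vertices are {Napa, Ashby, Dover, Fargo}.

Napa, Ashby, Dover, Fargo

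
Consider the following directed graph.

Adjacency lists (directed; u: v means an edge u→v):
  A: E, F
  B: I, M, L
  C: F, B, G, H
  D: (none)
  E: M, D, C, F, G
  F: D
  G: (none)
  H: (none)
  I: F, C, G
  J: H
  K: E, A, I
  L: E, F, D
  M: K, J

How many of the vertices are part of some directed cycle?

A vertex is on a directed cycle iff it belongs to a strongly connected component of size ≥ 2 (or has a self-loop).
The vertices on cycles are {A, B, C, E, I, K, L, M} — 8 in total.

8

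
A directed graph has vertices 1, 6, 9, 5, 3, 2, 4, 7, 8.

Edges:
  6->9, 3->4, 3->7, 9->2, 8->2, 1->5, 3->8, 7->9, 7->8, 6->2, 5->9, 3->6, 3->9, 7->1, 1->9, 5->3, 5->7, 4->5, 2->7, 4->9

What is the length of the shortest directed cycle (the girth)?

For each vertex v, BFS finds the shortest path from v back to v.
The shortest such closed walk is 3 → 4 → 5 → 3, length 3.

3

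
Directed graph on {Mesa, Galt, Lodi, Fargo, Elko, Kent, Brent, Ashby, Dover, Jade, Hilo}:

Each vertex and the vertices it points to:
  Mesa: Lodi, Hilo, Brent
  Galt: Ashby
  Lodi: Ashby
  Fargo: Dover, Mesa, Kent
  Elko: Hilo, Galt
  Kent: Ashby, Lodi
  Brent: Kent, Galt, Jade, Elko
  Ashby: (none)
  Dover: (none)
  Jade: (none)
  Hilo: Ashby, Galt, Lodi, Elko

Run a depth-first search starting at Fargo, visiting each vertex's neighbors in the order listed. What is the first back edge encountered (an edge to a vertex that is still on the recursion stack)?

DFS from Fargo (visiting each vertex's neighbors in the order listed); mark gray on enter, black on exit:
Fargo gray
  Dover gray
  Dover black
  Mesa gray
    Lodi gray
      Ashby gray
      Ashby black
    Lodi black
    Hilo gray
      Hilo→Ashby: Ashby black — skip
      Galt gray
        Galt→Ashby: Ashby black — skip
      Galt black
      Hilo→Lodi: Lodi black — skip
      Elko gray
        Elko→Hilo: Hilo is gray → back edge
First back edge: Elko → Hilo.

Elko->Hilo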